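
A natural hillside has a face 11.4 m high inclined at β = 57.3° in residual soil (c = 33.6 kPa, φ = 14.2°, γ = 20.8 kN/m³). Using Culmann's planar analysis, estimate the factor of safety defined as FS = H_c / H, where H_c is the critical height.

H_c = (4c/γ) · sinβ cosφ / [1 − cos(β − φ)]
    = (4·33.6/20.8) · sin57.3°·cos14.2° / [1 − cos43.1°]
    = 6.462 · 0.8158 / 0.2698 = 19.54 m
FS = H_c / H = 19.54 / 11.4 = 1.714

FS = 1.71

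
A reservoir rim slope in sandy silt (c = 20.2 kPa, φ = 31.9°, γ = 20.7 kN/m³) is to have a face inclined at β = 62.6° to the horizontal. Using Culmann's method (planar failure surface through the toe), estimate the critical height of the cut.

H_c = 20.99 m

Culmann's analysis gives the critical failure plane at α_cr = (β + φ)/2 = (62.6 + 31.9)/2 = 47.2°, and the critical height
H_c = (4c/γ) · sinβ cosφ / [1 − cos(β − φ)]
    = (4·20.2/20.7) · sin62.6°·cos31.9° / [1 − cos(30.7°)]
    = 3.903 · 0.8878·0.8490 / [1 − 0.8599]
    = 3.903 · 0.7537 / 0.1401
    = 20.99 m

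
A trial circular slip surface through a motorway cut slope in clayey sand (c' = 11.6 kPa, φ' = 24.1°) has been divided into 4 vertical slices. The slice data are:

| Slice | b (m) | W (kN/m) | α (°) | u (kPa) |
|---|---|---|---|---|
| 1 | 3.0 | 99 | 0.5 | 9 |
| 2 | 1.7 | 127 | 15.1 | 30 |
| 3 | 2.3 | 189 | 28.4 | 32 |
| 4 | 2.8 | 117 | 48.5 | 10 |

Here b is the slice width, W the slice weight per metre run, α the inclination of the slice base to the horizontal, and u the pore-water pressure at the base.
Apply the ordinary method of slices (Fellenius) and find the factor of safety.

Ordinary method of slices: FS = Σ[c'·Δl_i + (W_i cosα_i − u_i·Δl_i)·tanφ'] / Σ W_i sinα_i, with Δl_i = b_i / cosα_i.
Slice 1: Δl = 3.0/cos0.5° = 3.000 m; N'_1 = 99·cos0.5° − 9·3.000 = 72.0; c'Δl = 34.80; W sinα = 0.9
Slice 2: Δl = 1.7/cos15.1° = 1.761 m; N'_2 = 127·cos15.1° − 30·1.761 = 69.8; c'Δl = 20.43; W sinα = 33.1
Slice 3: Δl = 2.3/cos28.4° = 2.615 m; N'_3 = 189·cos28.4° − 32·2.615 = 82.6; c'Δl = 30.33; W sinα = 89.9
Slice 4: Δl = 2.8/cos48.5° = 4.226 m; N'_4 = 117·cos48.5° − 10·4.226 = 35.3; c'Δl = 49.02; W sinα = 87.6
Σc'Δl = 134.6 kN/m; ΣN' = 259.6 kN/m; ΣW sinα = 211.5 kN/m
Resisting = 134.6 + 259.6·tan24.1° = 134.6 + 116.1 = 250.7 kN/m
FS = 250.7 / 211.5 = 1.186

FS = 1.19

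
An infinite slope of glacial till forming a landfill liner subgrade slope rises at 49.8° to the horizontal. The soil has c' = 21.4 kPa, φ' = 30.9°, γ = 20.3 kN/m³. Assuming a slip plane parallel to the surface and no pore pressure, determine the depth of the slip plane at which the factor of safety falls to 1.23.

z = 2.95 m

Setting FS = 1.23 in FS = [c' + γz cos²β tanφ'] / [γz sinβ cosβ] and solving for z:
z = c' / [γ cosβ (FS·sinβ − cosβ·tanφ')]
  = 21.4 / [20.3·cos49.8°·(1.23·sin49.8° − cos49.8°·tan30.9°)]
  = 21.4 / [20.3·0.6455·(1.23·0.7638 − 0.6455·0.5985)]
  = 21.4 / 7.2481 = 2.953 m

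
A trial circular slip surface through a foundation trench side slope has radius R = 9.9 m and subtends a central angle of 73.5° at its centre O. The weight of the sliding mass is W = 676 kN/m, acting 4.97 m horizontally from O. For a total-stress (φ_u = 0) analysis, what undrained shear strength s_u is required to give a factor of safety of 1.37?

FS = s_u·L_a·R / (W·d), so s_u = FS·W·d / (L_a·R).
Arc length L_a = R·θ = 9.9·(73.5°·π/180) = 9.9·1.2828 = 12.70 m
s_u = 1.37·676·4.97 / (12.70·9.9) = 4602.8 / 125.73 = 36.61 kPa

s_u = 36.6 kPa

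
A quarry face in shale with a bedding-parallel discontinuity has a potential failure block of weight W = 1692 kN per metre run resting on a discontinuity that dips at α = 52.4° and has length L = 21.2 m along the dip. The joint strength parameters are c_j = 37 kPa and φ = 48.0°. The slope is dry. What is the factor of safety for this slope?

Resolving the block weight along and normal to the plane and applying the Mohr–Coulomb strength on the joint:
N' = W cosα = 1692·cos52.4° = 1032.4 kN/m
Driving force T = W sinα = 1692·sin52.4° = 1340.6 kN/m
Resisting force R = c_j·L + N'·tanφ = 37·21.2 + 1032.4·tan48.0° = 784.4 + 1146.6 = 1931.0 kN/m
FS = R / T = 1931.0 / 1340.6 = 1.440

FS = 1.44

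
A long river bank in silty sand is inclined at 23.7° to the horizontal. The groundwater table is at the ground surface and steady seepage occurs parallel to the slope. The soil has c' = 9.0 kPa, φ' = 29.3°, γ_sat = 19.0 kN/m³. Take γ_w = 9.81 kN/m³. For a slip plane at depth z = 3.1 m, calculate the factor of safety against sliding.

With seepage parallel to the slope and the water table at the surface, the effective normal stress on the slip plane uses the buoyant unit weight γ' = γ_sat − γ_w while the driving shear stress uses γ_sat:
FS = [c' + γ' z cos²β tanφ'] / [γ_sat z sinβ cosβ]
γ' = 19.0 − 9.81 = 9.19 kN/m³
Numerator = 9.0 + 9.19·3.1·cos²23.7°·tan29.3° = 9.0 + 9.19·3.1·0.8384·0.5612 = 22.404 kPa
Denominator = 19.0·3.1·sin23.7°·cos23.7° = 19.0·3.1·0.4019·0.9157 = 21.678 kPa
FS = 22.404 / 21.678 = 1.034

FS = 1.03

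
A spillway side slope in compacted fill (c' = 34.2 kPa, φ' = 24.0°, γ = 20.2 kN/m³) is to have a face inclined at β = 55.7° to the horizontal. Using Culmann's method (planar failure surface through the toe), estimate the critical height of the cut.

H_c = 34.26 m

Culmann's analysis gives the critical failure plane at α_cr = (β + φ')/2 = (55.7 + 24.0)/2 = 39.9°, and the critical height
H_c = (4c'/γ) · sinβ cosφ' / [1 − cos(β − φ')]
    = (4·34.2/20.2) · sin55.7°·cos24.0° / [1 − cos(31.7°)]
    = 6.772 · 0.8261·0.9135 / [1 − 0.8508]
    = 6.772 · 0.7547 / 0.1492
    = 34.26 m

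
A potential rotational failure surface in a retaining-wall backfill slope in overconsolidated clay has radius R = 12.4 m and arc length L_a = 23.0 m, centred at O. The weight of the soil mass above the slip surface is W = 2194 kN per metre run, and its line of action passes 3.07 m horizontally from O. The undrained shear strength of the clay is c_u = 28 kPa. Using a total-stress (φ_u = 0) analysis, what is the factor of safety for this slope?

Taking moments about the centre O, the resisting moment is provided by the undrained shear strength acting along the arc:
M_R = c_u·L_a·R = 28·23.00·12.4 = 7985.6 kN·m/m
M_D = W·d = 2194·3.07 = 6735.6 kN·m/m
FS = M_R / M_D = 7985.6 / 6735.6 = 1.186

FS = 1.19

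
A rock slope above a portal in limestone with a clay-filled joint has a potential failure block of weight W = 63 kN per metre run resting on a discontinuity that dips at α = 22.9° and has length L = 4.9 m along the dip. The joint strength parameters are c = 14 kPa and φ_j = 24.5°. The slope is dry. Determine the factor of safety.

Resolving the block weight along and normal to the plane and applying the Mohr–Coulomb strength on the joint:
N' = W cosα = 63·cos22.9° = 58.0 kN/m
Driving force T = W sinα = 63·sin22.9° = 24.5 kN/m
Resisting force R = c·L + N'·tanφ_j = 14·4.9 + 58.0·tan24.5° = 68.6 + 26.4 = 95.0 kN/m
FS = R / T = 95.0 / 24.5 = 3.877

FS = 3.88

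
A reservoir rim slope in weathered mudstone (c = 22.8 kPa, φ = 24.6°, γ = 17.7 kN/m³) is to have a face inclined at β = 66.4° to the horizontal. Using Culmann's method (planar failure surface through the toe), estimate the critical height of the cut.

Culmann's analysis gives the critical failure plane at α_cr = (β + φ)/2 = (66.4 + 24.6)/2 = 45.5°, and the critical height
H_c = (4c/γ) · sinβ cosφ / [1 − cos(β − φ)]
    = (4·22.8/17.7) · sin66.4°·cos24.6° / [1 − cos(41.8°)]
    = 5.153 · 0.9164·0.9092 / [1 − 0.7455]
    = 5.153 · 0.8332 / 0.2545
    = 16.87 m

H_c = 16.87 m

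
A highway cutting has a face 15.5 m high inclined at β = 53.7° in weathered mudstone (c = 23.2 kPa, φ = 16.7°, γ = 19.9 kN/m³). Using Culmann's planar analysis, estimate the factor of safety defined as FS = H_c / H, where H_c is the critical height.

FS = 1.15

H_c = (4c/γ) · sinβ cosφ / [1 − cos(β − φ)]
    = (4·23.2/19.9) · sin53.7°·cos16.7° / [1 − cos37.0°]
    = 4.663 · 0.7719 / 0.2014 = 17.88 m
FS = H_c / H = 17.88 / 15.5 = 1.153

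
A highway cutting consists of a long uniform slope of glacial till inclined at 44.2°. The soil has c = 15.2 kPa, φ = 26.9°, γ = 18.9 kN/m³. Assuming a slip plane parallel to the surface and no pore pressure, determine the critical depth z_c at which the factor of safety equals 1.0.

Setting FS = 1.00 in FS = [c + γz cos²β tanφ] / [γz sinβ cosβ] and solving for z:
z = c / [γ cosβ (FS·sinβ − cosβ·tanφ)]
  = 15.2 / [18.9·cos44.2°·(1.00·sin44.2° − cos44.2°·tan26.9°)]
  = 15.2 / [18.9·0.7169·(1.00·0.6972 − 0.7169·0.5073)]
  = 15.2 / 4.5182 = 3.364 m

z_c = 3.36 m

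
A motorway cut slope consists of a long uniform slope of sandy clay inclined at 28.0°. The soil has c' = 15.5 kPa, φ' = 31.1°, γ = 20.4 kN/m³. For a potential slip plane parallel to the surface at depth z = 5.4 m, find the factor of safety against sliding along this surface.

FS = 1.47

For an infinite slope with a slip plane parallel to the surface (no pore pressure): FS = [c' + γz cos²β tanφ'] / [γz sinβ cosβ].
γz = 20.4·5.4 = 110.16 kN/m²
Numerator = 15.5 + 110.16·cos²28.0°·tan31.1° = 15.5 + 110.16·0.7796·0.6032 = 67.306 kPa
Denominator = 110.16·sin28.0°·cos28.0° = 110.16·0.4695·0.8829 = 45.663 kPa
FS = 67.306 / 45.663 = 1.474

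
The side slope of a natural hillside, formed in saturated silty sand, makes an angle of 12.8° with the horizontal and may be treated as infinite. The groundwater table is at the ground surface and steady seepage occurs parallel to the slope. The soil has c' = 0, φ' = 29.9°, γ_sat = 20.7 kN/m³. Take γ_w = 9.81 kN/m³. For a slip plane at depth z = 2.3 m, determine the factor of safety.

With seepage parallel to the slope and the water table at the surface, the effective normal stress on the slip plane uses the buoyant unit weight γ' = γ_sat − γ_w while the driving shear stress uses γ_sat:
FS = [c' + γ' z cos²β tanφ'] / [γ_sat z sinβ cosβ]
(For c' = 0 this reduces to FS = (γ'/γ_sat)·tanφ'/tanβ.)
γ' = 20.7 − 9.81 = 10.89 kN/m³
Numerator = 0.0 + 10.89·2.3·cos²12.8°·tan29.9° = 0.0 + 10.89·2.3·0.9509·0.5750 = 13.696 kPa
Denominator = 20.7·2.3·sin12.8°·cos12.8° = 20.7·2.3·0.2215·0.9751 = 10.286 kPa
FS = 13.696 / 10.286 = 1.332

FS = 1.33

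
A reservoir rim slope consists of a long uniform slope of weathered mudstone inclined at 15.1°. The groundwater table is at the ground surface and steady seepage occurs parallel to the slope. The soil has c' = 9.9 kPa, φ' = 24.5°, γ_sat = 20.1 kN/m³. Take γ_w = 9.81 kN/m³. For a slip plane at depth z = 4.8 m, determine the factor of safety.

FS = 1.27

With seepage parallel to the slope and the water table at the surface, the effective normal stress on the slip plane uses the buoyant unit weight γ' = γ_sat − γ_w while the driving shear stress uses γ_sat:
FS = [c' + γ' z cos²β tanφ'] / [γ_sat z sinβ cosβ]
γ' = 20.1 − 9.81 = 10.29 kN/m³
Numerator = 9.9 + 10.29·4.8·cos²15.1°·tan24.5° = 9.9 + 10.29·4.8·0.9321·0.4557 = 30.882 kPa
Denominator = 20.1·4.8·sin15.1°·cos15.1° = 20.1·4.8·0.2605·0.9655 = 24.266 kPa
FS = 30.882 / 24.266 = 1.273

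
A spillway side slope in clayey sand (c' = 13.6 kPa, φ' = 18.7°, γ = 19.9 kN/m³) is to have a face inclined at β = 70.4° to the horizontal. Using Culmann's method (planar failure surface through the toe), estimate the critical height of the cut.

H_c = 6.42 m

Culmann's analysis gives the critical failure plane at α_cr = (β + φ')/2 = (70.4 + 18.7)/2 = 44.6°, and the critical height
H_c = (4c'/γ) · sinβ cosφ' / [1 − cos(β − φ')]
    = (4·13.6/19.9) · sin70.4°·cos18.7° / [1 − cos(51.7°)]
    = 2.734 · 0.9421·0.9472 / [1 − 0.6198]
    = 2.734 · 0.8923 / 0.3802
    = 6.42 m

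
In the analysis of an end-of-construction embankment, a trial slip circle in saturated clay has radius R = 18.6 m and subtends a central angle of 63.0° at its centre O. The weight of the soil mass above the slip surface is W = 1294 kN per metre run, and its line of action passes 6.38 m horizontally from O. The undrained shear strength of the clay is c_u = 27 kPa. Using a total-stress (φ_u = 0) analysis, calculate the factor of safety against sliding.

FS = 1.24

Taking moments about the centre O, the resisting moment is provided by the undrained shear strength acting along the arc:
Arc length L_a = R·θ = 18.6·(63.0°·π/180) = 18.6·1.0996 = 20.45 m
M_R = c_u·L_a·R = 27·20.45·18.6 = 10270.9 kN·m/m
M_D = W·d = 1294·6.38 = 8255.7 kN·m/m
FS = M_R / M_D = 10270.9 / 8255.7 = 1.244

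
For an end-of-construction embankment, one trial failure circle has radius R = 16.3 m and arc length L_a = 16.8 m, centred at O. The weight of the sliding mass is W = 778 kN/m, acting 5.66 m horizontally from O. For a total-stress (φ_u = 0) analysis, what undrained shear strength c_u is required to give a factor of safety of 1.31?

c_u = 21.1 kPa

FS = c_u·L_a·R / (W·d), so c_u = FS·W·d / (L_a·R).
c_u = 1.31·778·5.66 / (16.80·16.3) = 5768.6 / 273.84 = 21.07 kPa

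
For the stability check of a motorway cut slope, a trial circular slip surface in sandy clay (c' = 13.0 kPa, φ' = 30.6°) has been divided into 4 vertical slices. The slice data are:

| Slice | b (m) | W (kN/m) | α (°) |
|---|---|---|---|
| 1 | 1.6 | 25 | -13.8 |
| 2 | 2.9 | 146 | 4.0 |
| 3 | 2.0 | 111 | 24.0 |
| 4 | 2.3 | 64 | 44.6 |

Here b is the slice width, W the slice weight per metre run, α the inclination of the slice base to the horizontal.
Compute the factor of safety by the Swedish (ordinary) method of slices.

FS = 3.36

Ordinary method of slices: FS = Σ[c'·Δl_i + (W_i cosα_i)·tanφ'] / Σ W_i sinα_i, with Δl_i = b_i / cosα_i.
Slice 1: Δl = 1.6/cos(-13.8°) = 1.648 m; N'_1 = 25·cos(-13.8°) = 24.3; c'Δl = 21.42; W sinα = -6.0
Slice 2: Δl = 2.9/cos4.0° = 2.907 m; N'_2 = 146·cos4.0° = 145.6; c'Δl = 37.79; W sinα = 10.2
Slice 3: Δl = 2.0/cos24.0° = 2.189 m; N'_3 = 111·cos24.0° = 101.4; c'Δl = 28.46; W sinα = 45.1
Slice 4: Δl = 2.3/cos44.6° = 3.230 m; N'_4 = 64·cos44.6° = 45.6; c'Δl = 41.99; W sinα = 44.9
Σc'Δl = 129.7 kN/m; ΣN' = 316.9 kN/m; ΣW sinα = 94.3 kN/m
Resisting = 129.7 + 316.9·tan30.6° = 129.7 + 187.4 = 317.1 kN/m
FS = 317.1 / 94.3 = 3.362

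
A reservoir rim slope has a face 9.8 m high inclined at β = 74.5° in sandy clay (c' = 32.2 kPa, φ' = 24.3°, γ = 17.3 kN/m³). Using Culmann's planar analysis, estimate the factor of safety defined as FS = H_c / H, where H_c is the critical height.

FS = 1.85

H_c = (4c'/γ) · sinβ cosφ' / [1 − cos(β − φ')]
    = (4·32.2/17.3) · sin74.5°·cos24.3° / [1 − cos50.2°]
    = 7.445 · 0.8783 / 0.3599 = 18.17 m
FS = H_c / H = 18.17 / 9.8 = 1.854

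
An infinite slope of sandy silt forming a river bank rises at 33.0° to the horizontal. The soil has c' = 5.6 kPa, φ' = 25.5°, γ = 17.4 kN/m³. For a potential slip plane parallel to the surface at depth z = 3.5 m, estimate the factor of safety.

FS = 0.94

For an infinite slope with a slip plane parallel to the surface (no pore pressure): FS = [c' + γz cos²β tanφ'] / [γz sinβ cosβ].
γz = 17.4·3.5 = 60.90 kN/m²
Numerator = 5.6 + 60.90·cos²33.0°·tan25.5° = 5.6 + 60.90·0.7034·0.4770 = 26.031 kPa
Denominator = 60.90·sin33.0°·cos33.0° = 60.90·0.5446·0.8387 = 27.817 kPa
FS = 26.031 / 27.817 = 0.936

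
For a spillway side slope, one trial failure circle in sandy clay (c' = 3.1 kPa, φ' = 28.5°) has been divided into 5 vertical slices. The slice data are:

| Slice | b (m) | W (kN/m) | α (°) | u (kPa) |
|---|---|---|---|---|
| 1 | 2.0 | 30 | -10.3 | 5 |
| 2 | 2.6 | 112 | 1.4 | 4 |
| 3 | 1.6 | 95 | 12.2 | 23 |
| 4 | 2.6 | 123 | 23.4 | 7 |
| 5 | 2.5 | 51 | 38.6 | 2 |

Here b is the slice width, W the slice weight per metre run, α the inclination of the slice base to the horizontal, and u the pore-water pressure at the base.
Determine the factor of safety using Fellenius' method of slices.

FS = 2.06

Ordinary method of slices: FS = Σ[c'·Δl_i + (W_i cosα_i − u_i·Δl_i)·tanφ'] / Σ W_i sinα_i, with Δl_i = b_i / cosα_i.
Slice 1: Δl = 2.0/cos(-10.3°) = 2.033 m; N'_1 = 30·cos(-10.3°) − 5·2.033 = 19.4; c'Δl = 6.30; W sinα = -5.4
Slice 2: Δl = 2.6/cos1.4° = 2.601 m; N'_2 = 112·cos1.4° − 4·2.601 = 101.6; c'Δl = 8.06; W sinα = 2.7
Slice 3: Δl = 1.6/cos12.2° = 1.637 m; N'_3 = 95·cos12.2° − 23·1.637 = 55.2; c'Δl = 5.07; W sinα = 20.1
Slice 4: Δl = 2.6/cos23.4° = 2.833 m; N'_4 = 123·cos23.4° − 7·2.833 = 93.1; c'Δl = 8.78; W sinα = 48.8
Slice 5: Δl = 2.5/cos38.6° = 3.199 m; N'_5 = 51·cos38.6° − 2·3.199 = 33.5; c'Δl = 9.92; W sinα = 31.8
Σc'Δl = 38.1 kN/m; ΣN' = 302.6 kN/m; ΣW sinα = 98.1 kN/m
Resisting = 38.1 + 302.6·tan28.5° = 38.1 + 164.3 = 202.5 kN/m
FS = 202.5 / 98.1 = 2.063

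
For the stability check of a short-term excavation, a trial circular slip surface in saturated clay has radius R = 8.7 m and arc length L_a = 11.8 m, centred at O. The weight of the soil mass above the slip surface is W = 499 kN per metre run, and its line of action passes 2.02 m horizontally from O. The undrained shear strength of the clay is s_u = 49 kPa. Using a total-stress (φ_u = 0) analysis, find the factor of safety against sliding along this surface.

FS = 4.99

Taking moments about the centre O, the resisting moment is provided by the undrained shear strength acting along the arc:
M_R = s_u·L_a·R = 49·11.80·8.7 = 5030.3 kN·m/m
M_D = W·d = 499·2.02 = 1008.0 kN·m/m
FS = M_R / M_D = 5030.3 / 1008.0 = 4.991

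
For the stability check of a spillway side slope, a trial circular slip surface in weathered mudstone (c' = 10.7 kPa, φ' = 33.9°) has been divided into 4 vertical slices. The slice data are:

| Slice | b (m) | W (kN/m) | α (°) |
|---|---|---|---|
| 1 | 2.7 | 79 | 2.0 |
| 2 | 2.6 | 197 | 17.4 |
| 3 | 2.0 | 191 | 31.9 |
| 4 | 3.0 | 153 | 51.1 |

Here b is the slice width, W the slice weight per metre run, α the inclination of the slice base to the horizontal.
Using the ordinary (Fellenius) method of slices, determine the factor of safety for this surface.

Ordinary method of slices: FS = Σ[c'·Δl_i + (W_i cosα_i)·tanφ'] / Σ W_i sinα_i, with Δl_i = b_i / cosα_i.
Slice 1: Δl = 2.7/cos2.0° = 2.702 m; N'_1 = 79·cos2.0° = 79.0; c'Δl = 28.91; W sinα = 2.8
Slice 2: Δl = 2.6/cos17.4° = 2.725 m; N'_2 = 197·cos17.4° = 188.0; c'Δl = 29.15; W sinα = 58.9
Slice 3: Δl = 2.0/cos31.9° = 2.356 m; N'_3 = 191·cos31.9° = 162.2; c'Δl = 25.21; W sinα = 100.9
Slice 4: Δl = 3.0/cos51.1° = 4.777 m; N'_4 = 153·cos51.1° = 96.1; c'Δl = 51.12; W sinα = 119.1
Σc'Δl = 134.4 kN/m; ΣN' = 525.2 kN/m; ΣW sinα = 281.7 kN/m
Resisting = 134.4 + 525.2·tan33.9° = 134.4 + 352.9 = 487.3 kN/m
FS = 487.3 / 281.7 = 1.730

FS = 1.73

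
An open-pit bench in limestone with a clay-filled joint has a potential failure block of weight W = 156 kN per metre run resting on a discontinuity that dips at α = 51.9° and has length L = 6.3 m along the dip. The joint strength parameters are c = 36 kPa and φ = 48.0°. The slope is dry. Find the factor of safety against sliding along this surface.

Resolving the block weight along and normal to the plane and applying the Mohr–Coulomb strength on the joint:
N' = W cosα = 156·cos51.9° = 96.3 kN/m
Driving force T = W sinα = 156·sin51.9° = 122.8 kN/m
Resisting force R = c·L + N'·tanφ = 36·6.3 + 96.3·tan48.0° = 226.8 + 106.9 = 333.7 kN/m
FS = R / T = 333.7 / 122.8 = 2.718

FS = 2.72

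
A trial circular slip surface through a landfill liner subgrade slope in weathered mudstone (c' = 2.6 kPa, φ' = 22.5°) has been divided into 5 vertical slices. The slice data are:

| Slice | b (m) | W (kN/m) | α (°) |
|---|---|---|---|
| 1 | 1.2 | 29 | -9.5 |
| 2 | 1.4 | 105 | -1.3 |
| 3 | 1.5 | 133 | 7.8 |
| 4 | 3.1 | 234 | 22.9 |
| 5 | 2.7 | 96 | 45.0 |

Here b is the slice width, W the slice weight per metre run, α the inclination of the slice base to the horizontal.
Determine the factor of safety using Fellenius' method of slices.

FS = 1.51

Ordinary method of slices: FS = Σ[c'·Δl_i + (W_i cosα_i)·tanφ'] / Σ W_i sinα_i, with Δl_i = b_i / cosα_i.
Slice 1: Δl = 1.2/cos(-9.5°) = 1.217 m; N'_1 = 29·cos(-9.5°) = 28.6; c'Δl = 3.16; W sinα = -4.8
Slice 2: Δl = 1.4/cos(-1.3°) = 1.400 m; N'_2 = 105·cos(-1.3°) = 105.0; c'Δl = 3.64; W sinα = -2.4
Slice 3: Δl = 1.5/cos7.8° = 1.514 m; N'_3 = 133·cos7.8° = 131.8; c'Δl = 3.94; W sinα = 18.1
Slice 4: Δl = 3.1/cos22.9° = 3.365 m; N'_4 = 234·cos22.9° = 215.6; c'Δl = 8.75; W sinα = 91.1
Slice 5: Δl = 2.7/cos45.0° = 3.818 m; N'_5 = 96·cos45.0° = 67.9; c'Δl = 9.93; W sinα = 67.9
Σc'Δl = 29.4 kN/m; ΣN' = 548.8 kN/m; ΣW sinα = 169.8 kN/m
Resisting = 29.4 + 548.8·tan22.5° = 29.4 + 227.3 = 256.7 kN/m
FS = 256.7 / 169.8 = 1.512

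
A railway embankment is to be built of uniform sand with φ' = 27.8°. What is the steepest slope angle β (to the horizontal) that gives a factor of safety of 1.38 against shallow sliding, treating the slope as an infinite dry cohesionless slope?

β = 20.9°

For an infinite dry cohesionless slope FS = tanφ'/tanβ, so tanβ = tanφ' / FS.
tanβ = tan27.8° / 1.38 = 0.5272 / 1.38 = 0.3821
β = arctan(0.3821) = 20.91°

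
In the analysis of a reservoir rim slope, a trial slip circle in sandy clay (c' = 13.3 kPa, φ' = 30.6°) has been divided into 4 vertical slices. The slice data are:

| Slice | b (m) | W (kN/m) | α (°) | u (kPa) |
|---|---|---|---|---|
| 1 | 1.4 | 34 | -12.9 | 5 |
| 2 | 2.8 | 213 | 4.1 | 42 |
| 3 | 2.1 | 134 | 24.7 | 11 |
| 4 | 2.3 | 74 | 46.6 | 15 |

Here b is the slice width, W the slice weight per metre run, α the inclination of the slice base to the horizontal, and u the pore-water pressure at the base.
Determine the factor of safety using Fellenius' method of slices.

Ordinary method of slices: FS = Σ[c'·Δl_i + (W_i cosα_i − u_i·Δl_i)·tanφ'] / Σ W_i sinα_i, with Δl_i = b_i / cosα_i.
Slice 1: Δl = 1.4/cos(-12.9°) = 1.436 m; N'_1 = 34·cos(-12.9°) − 5·1.436 = 26.0; c'Δl = 19.10; W sinα = -7.6
Slice 2: Δl = 2.8/cos4.1° = 2.807 m; N'_2 = 213·cos4.1° − 42·2.807 = 94.6; c'Δl = 37.34; W sinα = 15.2
Slice 3: Δl = 2.1/cos24.7° = 2.311 m; N'_3 = 134·cos24.7° − 11·2.311 = 96.3; c'Δl = 30.74; W sinα = 56.0
Slice 4: Δl = 2.3/cos46.6° = 3.347 m; N'_4 = 74·cos46.6° − 15·3.347 = 0.6; c'Δl = 44.52; W sinα = 53.8
Σc'Δl = 131.7 kN/m; ΣN' = 217.5 kN/m; ΣW sinα = 117.4 kN/m
Resisting = 131.7 + 217.5·tan30.6° = 131.7 + 128.6 = 260.3 kN/m
FS = 260.3 / 117.4 = 2.217

FS = 2.22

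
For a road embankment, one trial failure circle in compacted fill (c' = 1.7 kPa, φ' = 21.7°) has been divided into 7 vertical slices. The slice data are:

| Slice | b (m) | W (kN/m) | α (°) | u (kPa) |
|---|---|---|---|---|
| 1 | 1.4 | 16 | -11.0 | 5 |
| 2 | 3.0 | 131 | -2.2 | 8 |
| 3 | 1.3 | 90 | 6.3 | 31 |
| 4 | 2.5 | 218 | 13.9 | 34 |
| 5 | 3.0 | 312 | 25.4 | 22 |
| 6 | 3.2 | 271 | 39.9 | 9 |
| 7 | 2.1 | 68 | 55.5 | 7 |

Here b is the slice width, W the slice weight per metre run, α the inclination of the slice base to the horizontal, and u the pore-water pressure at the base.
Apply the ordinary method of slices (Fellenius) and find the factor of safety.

Ordinary method of slices: FS = Σ[c'·Δl_i + (W_i cosα_i − u_i·Δl_i)·tanφ'] / Σ W_i sinα_i, with Δl_i = b_i / cosα_i.
Slice 1: Δl = 1.4/cos(-11.0°) = 1.426 m; N'_1 = 16·cos(-11.0°) − 5·1.426 = 8.6; c'Δl = 2.42; W sinα = -3.1
Slice 2: Δl = 3.0/cos(-2.2°) = 3.002 m; N'_2 = 131·cos(-2.2°) − 8·3.002 = 106.9; c'Δl = 5.10; W sinα = -5.0
Slice 3: Δl = 1.3/cos6.3° = 1.308 m; N'_3 = 90·cos6.3° − 31·1.308 = 48.9; c'Δl = 2.22; W sinα = 9.9
Slice 4: Δl = 2.5/cos13.9° = 2.575 m; N'_4 = 218·cos13.9° − 34·2.575 = 124.1; c'Δl = 4.38; W sinα = 52.4
Slice 5: Δl = 3.0/cos25.4° = 3.321 m; N'_5 = 312·cos25.4° − 22·3.321 = 208.8; c'Δl = 5.65; W sinα = 133.8
Slice 6: Δl = 3.2/cos39.9° = 4.171 m; N'_6 = 271·cos39.9° − 9·4.171 = 170.4; c'Δl = 7.09; W sinα = 173.8
Slice 7: Δl = 2.1/cos55.5° = 3.708 m; N'_7 = 68·cos55.5° − 7·3.708 = 12.6; c'Δl = 6.30; W sinα = 56.0
Σc'Δl = 33.2 kN/m; ΣN' = 680.1 kN/m; ΣW sinα = 417.9 kN/m
Resisting = 33.2 + 680.1·tan21.7° = 33.2 + 270.7 = 303.8 kN/m
FS = 303.8 / 417.9 = 0.727

FS = 0.73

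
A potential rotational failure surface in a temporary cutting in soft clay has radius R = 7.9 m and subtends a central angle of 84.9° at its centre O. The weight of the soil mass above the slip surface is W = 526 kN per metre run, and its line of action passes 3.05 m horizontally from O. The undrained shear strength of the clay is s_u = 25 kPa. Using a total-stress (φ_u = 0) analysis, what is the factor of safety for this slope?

FS = 1.44

Taking moments about the centre O, the resisting moment is provided by the undrained shear strength acting along the arc:
Arc length L_a = R·θ = 7.9·(84.9°·π/180) = 7.9·1.4818 = 11.71 m
M_R = s_u·L_a·R = 25·11.71·7.9 = 2312.0 kN·m/m
M_D = W·d = 526·3.05 = 1604.3 kN·m/m
FS = M_R / M_D = 2312.0 / 1604.3 = 1.441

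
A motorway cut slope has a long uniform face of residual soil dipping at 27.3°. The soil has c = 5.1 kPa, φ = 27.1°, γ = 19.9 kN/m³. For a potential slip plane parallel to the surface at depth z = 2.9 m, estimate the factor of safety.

For an infinite slope with a slip plane parallel to the surface (no pore pressure): FS = [c + γz cos²β tanφ] / [γz sinβ cosβ].
γz = 19.9·2.9 = 57.71 kN/m²
Numerator = 5.1 + 57.71·cos²27.3°·tan27.1° = 5.1 + 57.71·0.7896·0.5117 = 28.419 kPa
Denominator = 57.71·sin27.3°·cos27.3° = 57.71·0.4586·0.8886 = 23.521 kPa
FS = 28.419 / 23.521 = 1.208

FS = 1.21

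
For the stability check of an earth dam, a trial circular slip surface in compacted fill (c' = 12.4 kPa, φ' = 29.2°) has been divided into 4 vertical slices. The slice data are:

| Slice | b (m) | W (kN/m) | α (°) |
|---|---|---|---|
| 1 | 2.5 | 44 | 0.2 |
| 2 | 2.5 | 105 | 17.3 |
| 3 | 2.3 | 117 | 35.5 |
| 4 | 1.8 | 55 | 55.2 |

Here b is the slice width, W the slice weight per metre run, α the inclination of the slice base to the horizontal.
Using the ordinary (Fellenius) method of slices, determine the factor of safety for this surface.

FS = 2.00

Ordinary method of slices: FS = Σ[c'·Δl_i + (W_i cosα_i)·tanφ'] / Σ W_i sinα_i, with Δl_i = b_i / cosα_i.
Slice 1: Δl = 2.5/cos0.2° = 2.500 m; N'_1 = 44·cos0.2° = 44.0; c'Δl = 31.00; W sinα = 0.2
Slice 2: Δl = 2.5/cos17.3° = 2.618 m; N'_2 = 105·cos17.3° = 100.2; c'Δl = 32.47; W sinα = 31.2
Slice 3: Δl = 2.3/cos35.5° = 2.825 m; N'_3 = 117·cos35.5° = 95.3; c'Δl = 35.03; W sinα = 67.9
Slice 4: Δl = 1.8/cos55.2° = 3.154 m; N'_4 = 55·cos55.2° = 31.4; c'Δl = 39.11; W sinα = 45.2
Σc'Δl = 137.6 kN/m; ΣN' = 270.9 kN/m; ΣW sinα = 144.5 kN/m
Resisting = 137.6 + 270.9·tan29.2° = 137.6 + 151.4 = 289.0 kN/m
FS = 289.0 / 144.5 = 2.000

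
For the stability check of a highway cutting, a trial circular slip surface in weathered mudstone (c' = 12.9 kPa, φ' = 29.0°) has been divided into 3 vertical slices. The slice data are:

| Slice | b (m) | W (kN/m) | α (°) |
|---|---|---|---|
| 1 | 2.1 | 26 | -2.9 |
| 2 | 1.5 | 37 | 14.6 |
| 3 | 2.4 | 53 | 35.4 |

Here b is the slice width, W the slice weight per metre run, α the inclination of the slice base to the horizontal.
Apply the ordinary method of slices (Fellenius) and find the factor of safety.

FS = 3.70

Ordinary method of slices: FS = Σ[c'·Δl_i + (W_i cosα_i)·tanφ'] / Σ W_i sinα_i, with Δl_i = b_i / cosα_i.
Slice 1: Δl = 2.1/cos(-2.9°) = 2.103 m; N'_1 = 26·cos(-2.9°) = 26.0; c'Δl = 27.12; W sinα = -1.3
Slice 2: Δl = 1.5/cos14.6° = 1.550 m; N'_2 = 37·cos14.6° = 35.8; c'Δl = 20.00; W sinα = 9.3
Slice 3: Δl = 2.4/cos35.4° = 2.944 m; N'_3 = 53·cos35.4° = 43.2; c'Δl = 37.98; W sinα = 30.7
Σc'Δl = 85.1 kN/m; ΣN' = 105.0 kN/m; ΣW sinα = 38.7 kN/m
Resisting = 85.1 + 105.0·tan29.0° = 85.1 + 58.2 = 143.3 kN/m
FS = 143.3 / 38.7 = 3.701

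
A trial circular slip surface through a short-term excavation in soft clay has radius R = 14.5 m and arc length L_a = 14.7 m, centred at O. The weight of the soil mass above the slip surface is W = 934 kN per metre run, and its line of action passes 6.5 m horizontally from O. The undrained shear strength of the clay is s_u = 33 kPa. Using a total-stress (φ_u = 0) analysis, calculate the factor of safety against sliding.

Taking moments about the centre O, the resisting moment is provided by the undrained shear strength acting along the arc:
M_R = s_u·L_a·R = 33·14.70·14.5 = 7033.9 kN·m/m
M_D = W·d = 934·6.5 = 6071.0 kN·m/m
FS = M_R / M_D = 7033.9 / 6071.0 = 1.159

FS = 1.16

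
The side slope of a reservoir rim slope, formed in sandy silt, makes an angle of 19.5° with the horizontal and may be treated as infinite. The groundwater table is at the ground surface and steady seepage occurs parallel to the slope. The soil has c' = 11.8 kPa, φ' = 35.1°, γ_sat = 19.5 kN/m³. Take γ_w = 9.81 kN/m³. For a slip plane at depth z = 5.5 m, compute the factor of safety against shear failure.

With seepage parallel to the slope and the water table at the surface, the effective normal stress on the slip plane uses the buoyant unit weight γ' = γ_sat − γ_w while the driving shear stress uses γ_sat:
FS = [c' + γ' z cos²β tanφ'] / [γ_sat z sinβ cosβ]
γ' = 19.5 − 9.81 = 9.69 kN/m³
Numerator = 11.8 + 9.69·5.5·cos²19.5°·tan35.1° = 11.8 + 9.69·5.5·0.8886·0.7028 = 45.083 kPa
Denominator = 19.5·5.5·sin19.5°·cos19.5° = 19.5·5.5·0.3338·0.9426 = 33.747 kPa
FS = 45.083 / 33.747 = 1.336

FS = 1.34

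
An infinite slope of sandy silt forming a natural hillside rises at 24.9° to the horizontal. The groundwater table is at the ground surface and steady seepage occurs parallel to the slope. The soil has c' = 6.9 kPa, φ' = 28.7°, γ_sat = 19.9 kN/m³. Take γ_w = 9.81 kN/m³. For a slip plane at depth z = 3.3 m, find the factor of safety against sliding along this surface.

With seepage parallel to the slope and the water table at the surface, the effective normal stress on the slip plane uses the buoyant unit weight γ' = γ_sat − γ_w while the driving shear stress uses γ_sat:
FS = [c' + γ' z cos²β tanφ'] / [γ_sat z sinβ cosβ]
γ' = 19.9 − 9.81 = 10.09 kN/m³
Numerator = 6.9 + 10.09·3.3·cos²24.9°·tan28.7° = 6.9 + 10.09·3.3·0.8227·0.5475 = 21.898 kPa
Denominator = 19.9·3.3·sin24.9°·cos24.9° = 19.9·3.3·0.4210·0.9070 = 25.079 kPa
FS = 21.898 / 25.079 = 0.873

FS = 0.87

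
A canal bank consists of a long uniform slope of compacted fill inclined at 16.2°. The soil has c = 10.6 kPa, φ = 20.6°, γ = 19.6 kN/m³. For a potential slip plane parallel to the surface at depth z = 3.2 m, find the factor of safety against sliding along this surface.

For an infinite slope with a slip plane parallel to the surface (no pore pressure): FS = [c + γz cos²β tanφ] / [γz sinβ cosβ].
γz = 19.6·3.2 = 62.72 kN/m²
Numerator = 10.6 + 62.72·cos²16.2°·tan20.6° = 10.6 + 62.72·0.9222·0.3759 = 32.340 kPa
Denominator = 62.72·sin16.2°·cos16.2° = 62.72·0.2790·0.9603 = 16.804 kPa
FS = 32.340 / 16.804 = 1.925

FS = 1.92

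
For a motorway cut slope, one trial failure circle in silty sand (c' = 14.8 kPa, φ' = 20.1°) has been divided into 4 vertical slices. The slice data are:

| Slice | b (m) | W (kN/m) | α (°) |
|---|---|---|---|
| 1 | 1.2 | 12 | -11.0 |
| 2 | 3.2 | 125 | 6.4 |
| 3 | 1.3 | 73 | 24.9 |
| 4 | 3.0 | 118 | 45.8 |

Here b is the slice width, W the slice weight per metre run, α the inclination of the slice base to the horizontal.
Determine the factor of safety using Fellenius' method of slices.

FS = 2.01

Ordinary method of slices: FS = Σ[c'·Δl_i + (W_i cosα_i)·tanφ'] / Σ W_i sinα_i, with Δl_i = b_i / cosα_i.
Slice 1: Δl = 1.2/cos(-11.0°) = 1.222 m; N'_1 = 12·cos(-11.0°) = 11.8; c'Δl = 18.09; W sinα = -2.3
Slice 2: Δl = 3.2/cos6.4° = 3.220 m; N'_2 = 125·cos6.4° = 124.2; c'Δl = 47.66; W sinα = 13.9
Slice 3: Δl = 1.3/cos24.9° = 1.433 m; N'_3 = 73·cos24.9° = 66.2; c'Δl = 21.21; W sinα = 30.7
Slice 4: Δl = 3.0/cos45.8° = 4.303 m; N'_4 = 118·cos45.8° = 82.3; c'Δl = 63.69; W sinα = 84.6
Σc'Δl = 150.6 kN/m; ΣN' = 284.5 kN/m; ΣW sinα = 127.0 kN/m
Resisting = 150.6 + 284.5·tan20.1° = 150.6 + 104.1 = 254.8 kN/m
FS = 254.8 / 127.0 = 2.006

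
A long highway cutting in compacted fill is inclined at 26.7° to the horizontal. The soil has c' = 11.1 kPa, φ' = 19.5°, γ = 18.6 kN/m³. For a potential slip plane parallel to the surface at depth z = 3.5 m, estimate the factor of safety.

FS = 1.13

For an infinite slope with a slip plane parallel to the surface (no pore pressure): FS = [c' + γz cos²β tanφ'] / [γz sinβ cosβ].
γz = 18.6·3.5 = 65.10 kN/m²
Numerator = 11.1 + 65.10·cos²26.7°·tan19.5° = 11.1 + 65.10·0.7981·0.3541 = 29.499 kPa
Denominator = 65.10·sin26.7°·cos26.7° = 65.10·0.4493·0.8934 = 26.132 kPa
FS = 29.499 / 26.132 = 1.129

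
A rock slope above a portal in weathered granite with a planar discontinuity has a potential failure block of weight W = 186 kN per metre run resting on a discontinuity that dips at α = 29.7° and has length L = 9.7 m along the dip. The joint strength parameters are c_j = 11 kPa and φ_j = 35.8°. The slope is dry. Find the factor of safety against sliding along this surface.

Resolving the block weight along and normal to the plane and applying the Mohr–Coulomb strength on the joint:
N' = W cosα = 186·cos29.7° = 161.6 kN/m
Driving force T = W sinα = 186·sin29.7° = 92.2 kN/m
Resisting force R = c_j·L + N'·tanφ_j = 11·9.7 + 161.6·tan35.8° = 106.7 + 116.5 = 223.2 kN/m
FS = R / T = 223.2 / 92.2 = 2.422

FS = 2.42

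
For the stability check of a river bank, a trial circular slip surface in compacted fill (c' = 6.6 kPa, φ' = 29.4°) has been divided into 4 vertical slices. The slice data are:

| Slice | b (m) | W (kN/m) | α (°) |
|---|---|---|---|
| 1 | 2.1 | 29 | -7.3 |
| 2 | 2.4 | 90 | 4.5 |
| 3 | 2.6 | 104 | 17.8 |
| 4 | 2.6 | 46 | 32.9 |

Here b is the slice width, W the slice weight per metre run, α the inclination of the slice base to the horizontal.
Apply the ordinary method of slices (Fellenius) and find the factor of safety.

Ordinary method of slices: FS = Σ[c'·Δl_i + (W_i cosα_i)·tanφ'] / Σ W_i sinα_i, with Δl_i = b_i / cosα_i.
Slice 1: Δl = 2.1/cos(-7.3°) = 2.117 m; N'_1 = 29·cos(-7.3°) = 28.8; c'Δl = 13.97; W sinα = -3.7
Slice 2: Δl = 2.4/cos4.5° = 2.407 m; N'_2 = 90·cos4.5° = 89.7; c'Δl = 15.89; W sinα = 7.1
Slice 3: Δl = 2.6/cos17.8° = 2.731 m; N'_3 = 104·cos17.8° = 99.0; c'Δl = 18.02; W sinα = 31.8
Slice 4: Δl = 2.6/cos32.9° = 3.097 m; N'_4 = 46·cos32.9° = 38.6; c'Δl = 20.44; W sinα = 25.0
Σc'Δl = 68.3 kN/m; ΣN' = 256.1 kN/m; ΣW sinα = 60.2 kN/m
Resisting = 68.3 + 256.1·tan29.4° = 68.3 + 144.3 = 212.6 kN/m
FS = 212.6 / 60.2 = 3.535

FS = 3.53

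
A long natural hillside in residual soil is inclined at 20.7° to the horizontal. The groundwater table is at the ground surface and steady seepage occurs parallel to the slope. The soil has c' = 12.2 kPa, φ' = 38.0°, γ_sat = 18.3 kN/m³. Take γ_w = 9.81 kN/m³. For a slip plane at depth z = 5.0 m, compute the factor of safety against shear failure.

With seepage parallel to the slope and the water table at the surface, the effective normal stress on the slip plane uses the buoyant unit weight γ' = γ_sat − γ_w while the driving shear stress uses γ_sat:
FS = [c' + γ' z cos²β tanφ'] / [γ_sat z sinβ cosβ]
γ' = 18.3 − 9.81 = 8.49 kN/m³
Numerator = 12.2 + 8.49·5.0·cos²20.7°·tan38.0° = 12.2 + 8.49·5.0·0.8751·0.7813 = 41.222 kPa
Denominator = 18.3·5.0·sin20.7°·cos20.7° = 18.3·5.0·0.3535·0.9354 = 30.255 kPa
FS = 41.222 / 30.255 = 1.362

FS = 1.36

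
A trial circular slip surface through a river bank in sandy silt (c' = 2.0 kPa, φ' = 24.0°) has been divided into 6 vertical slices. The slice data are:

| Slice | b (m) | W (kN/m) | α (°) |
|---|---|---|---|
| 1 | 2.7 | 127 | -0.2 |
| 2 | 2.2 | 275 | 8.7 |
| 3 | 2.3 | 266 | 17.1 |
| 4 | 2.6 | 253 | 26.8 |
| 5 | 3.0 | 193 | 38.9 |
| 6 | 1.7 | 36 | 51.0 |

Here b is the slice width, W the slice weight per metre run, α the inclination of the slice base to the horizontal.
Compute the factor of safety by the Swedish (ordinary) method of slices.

FS = 1.31

Ordinary method of slices: FS = Σ[c'·Δl_i + (W_i cosα_i)·tanφ'] / Σ W_i sinα_i, with Δl_i = b_i / cosα_i.
Slice 1: Δl = 2.7/cos(-0.2°) = 2.700 m; N'_1 = 127·cos(-0.2°) = 127.0; c'Δl = 5.40; W sinα = -0.4
Slice 2: Δl = 2.2/cos8.7° = 2.226 m; N'_2 = 275·cos8.7° = 271.8; c'Δl = 4.45; W sinα = 41.6
Slice 3: Δl = 2.3/cos17.1° = 2.406 m; N'_3 = 266·cos17.1° = 254.2; c'Δl = 4.81; W sinα = 78.2
Slice 4: Δl = 2.6/cos26.8° = 2.913 m; N'_4 = 253·cos26.8° = 225.8; c'Δl = 5.83; W sinα = 114.1
Slice 5: Δl = 3.0/cos38.9° = 3.855 m; N'_5 = 193·cos38.9° = 150.2; c'Δl = 7.71; W sinα = 121.2
Slice 6: Δl = 1.7/cos51.0° = 2.701 m; N'_6 = 36·cos51.0° = 22.7; c'Δl = 5.40; W sinα = 28.0
Σc'Δl = 33.6 kN/m; ΣN' = 1051.8 kN/m; ΣW sinα = 382.6 kN/m
Resisting = 33.6 + 1051.8·tan24.0° = 33.6 + 468.3 = 501.9 kN/m
FS = 501.9 / 382.6 = 1.312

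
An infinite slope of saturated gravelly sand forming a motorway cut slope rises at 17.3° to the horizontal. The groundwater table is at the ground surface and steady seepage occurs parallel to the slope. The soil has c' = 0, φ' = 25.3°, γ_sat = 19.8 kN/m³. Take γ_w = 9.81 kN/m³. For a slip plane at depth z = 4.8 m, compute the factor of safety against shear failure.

With seepage parallel to the slope and the water table at the surface, the effective normal stress on the slip plane uses the buoyant unit weight γ' = γ_sat − γ_w while the driving shear stress uses γ_sat:
FS = [c' + γ' z cos²β tanφ'] / [γ_sat z sinβ cosβ]
(For c' = 0 this reduces to FS = (γ'/γ_sat)·tanφ'/tanβ.)
γ' = 19.8 − 9.81 = 9.99 kN/m³
Numerator = 0.0 + 9.99·4.8·cos²17.3°·tan25.3° = 0.0 + 9.99·4.8·0.9116·0.4727 = 20.662 kPa
Denominator = 19.8·4.8·sin17.3°·cos17.3° = 19.8·4.8·0.2974·0.9548 = 26.984 kPa
FS = 20.662 / 26.984 = 0.766

FS = 0.77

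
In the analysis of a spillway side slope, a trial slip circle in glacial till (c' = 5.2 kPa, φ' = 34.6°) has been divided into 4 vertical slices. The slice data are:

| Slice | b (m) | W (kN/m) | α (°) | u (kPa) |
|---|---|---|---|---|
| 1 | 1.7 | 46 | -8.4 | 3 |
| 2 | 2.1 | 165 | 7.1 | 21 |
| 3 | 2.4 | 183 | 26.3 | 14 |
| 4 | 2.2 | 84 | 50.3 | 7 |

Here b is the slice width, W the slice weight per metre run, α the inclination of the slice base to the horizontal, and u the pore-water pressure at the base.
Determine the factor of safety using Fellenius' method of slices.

FS = 1.69

Ordinary method of slices: FS = Σ[c'·Δl_i + (W_i cosα_i − u_i·Δl_i)·tanφ'] / Σ W_i sinα_i, with Δl_i = b_i / cosα_i.
Slice 1: Δl = 1.7/cos(-8.4°) = 1.718 m; N'_1 = 46·cos(-8.4°) − 3·1.718 = 40.4; c'Δl = 8.94; W sinα = -6.7
Slice 2: Δl = 2.1/cos7.1° = 2.116 m; N'_2 = 165·cos7.1° − 21·2.116 = 119.3; c'Δl = 11.00; W sinα = 20.4
Slice 3: Δl = 2.4/cos26.3° = 2.677 m; N'_3 = 183·cos26.3° − 14·2.677 = 126.6; c'Δl = 13.92; W sinα = 81.1
Slice 4: Δl = 2.2/cos50.3° = 3.444 m; N'_4 = 84·cos50.3° − 7·3.444 = 29.5; c'Δl = 17.91; W sinα = 64.6
Σc'Δl = 51.8 kN/m; ΣN' = 315.8 kN/m; ΣW sinα = 159.4 kN/m
Resisting = 51.8 + 315.8·tan34.6° = 51.8 + 217.8 = 269.6 kN/m
FS = 269.6 / 159.4 = 1.692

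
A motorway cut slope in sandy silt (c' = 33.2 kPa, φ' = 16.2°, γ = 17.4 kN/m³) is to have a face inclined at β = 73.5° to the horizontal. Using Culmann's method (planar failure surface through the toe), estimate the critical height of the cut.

H_c = 15.28 m

Culmann's analysis gives the critical failure plane at α_cr = (β + φ')/2 = (73.5 + 16.2)/2 = 44.9°, and the critical height
H_c = (4c'/γ) · sinβ cosφ' / [1 − cos(β − φ')]
    = (4·33.2/17.4) · sin73.5°·cos16.2° / [1 − cos(57.3°)]
    = 7.632 · 0.9588·0.9603 / [1 − 0.5402]
    = 7.632 · 0.9207 / 0.4598
    = 15.28 m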